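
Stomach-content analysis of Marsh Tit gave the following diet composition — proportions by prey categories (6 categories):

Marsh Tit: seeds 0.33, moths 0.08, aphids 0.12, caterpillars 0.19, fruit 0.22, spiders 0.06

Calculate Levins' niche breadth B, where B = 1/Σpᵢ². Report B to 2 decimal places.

4.59

Σpᵢ² = 0.33² + 0.08² + 0.12² + 0.19² + 0.22² + 0.06² = 0.1089 + 0.0064 + 0.0144 + 0.0361 + 0.0484 + 0.0036 = 0.2178
B = 1 / 0.2178 = 4.5914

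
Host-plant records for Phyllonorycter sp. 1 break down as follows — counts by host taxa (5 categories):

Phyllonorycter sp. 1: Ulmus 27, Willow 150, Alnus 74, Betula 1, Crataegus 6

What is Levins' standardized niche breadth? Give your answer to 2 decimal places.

Proportions for Phyllonorycter sp. 1 (n=258): 27/258=0.1047, 150/258=0.5814, 74/258=0.2868, 1/258=0.0039, 6/258=0.0233
Σpᵢ² = 0.1047² + 0.5814² + 0.2868² + 0.0039² + 0.0233² = 0.010962 + 0.338026 + 0.082254 + 0.000015 + 0.000543 = 0.431800
B = 1 / 0.431800 = 2.3159
Bₛ = (B − 1)/(n − 1) = (2.3159 − 1)/(5 − 1) = 1.3159/4 = 0.3290

0.33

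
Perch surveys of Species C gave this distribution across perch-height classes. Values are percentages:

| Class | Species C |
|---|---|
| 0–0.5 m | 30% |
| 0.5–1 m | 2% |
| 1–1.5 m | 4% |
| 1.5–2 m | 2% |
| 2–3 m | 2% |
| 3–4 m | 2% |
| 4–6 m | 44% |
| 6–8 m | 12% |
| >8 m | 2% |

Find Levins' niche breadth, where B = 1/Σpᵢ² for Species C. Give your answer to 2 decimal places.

Convert percentages to proportions (divide by 100).
Σpᵢ² = 0.30² + 0.02² + 0.04² + 0.02² + 0.02² + 0.02² + 0.44² + 0.12² + 0.02² = 0.0900 + 0.0004 + 0.0016 + 0.0004 + 0.0004 + 0.0004 + 0.1936 + 0.0144 + 0.0004 = 0.3016
B = 1 / 0.3016 = 3.3156

3.32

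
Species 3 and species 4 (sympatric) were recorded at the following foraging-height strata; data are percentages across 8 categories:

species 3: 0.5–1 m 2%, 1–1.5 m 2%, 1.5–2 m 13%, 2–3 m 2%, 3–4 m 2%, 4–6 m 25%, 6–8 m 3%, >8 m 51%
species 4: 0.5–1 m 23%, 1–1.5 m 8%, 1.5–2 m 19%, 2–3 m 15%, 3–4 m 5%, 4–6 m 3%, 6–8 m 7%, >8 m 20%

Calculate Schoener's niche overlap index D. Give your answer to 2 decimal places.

Convert percentages to proportions (divide by 100).
Σ|p₁ᵢ − p₂ᵢ| = 0.21 + 0.06 + 0.06 + 0.13 + 0.03 + 0.22 + 0.04 + 0.31 = 1.06
D = 1 − ½ × 1.06 = 1 − 0.530 = 0.4700

0.47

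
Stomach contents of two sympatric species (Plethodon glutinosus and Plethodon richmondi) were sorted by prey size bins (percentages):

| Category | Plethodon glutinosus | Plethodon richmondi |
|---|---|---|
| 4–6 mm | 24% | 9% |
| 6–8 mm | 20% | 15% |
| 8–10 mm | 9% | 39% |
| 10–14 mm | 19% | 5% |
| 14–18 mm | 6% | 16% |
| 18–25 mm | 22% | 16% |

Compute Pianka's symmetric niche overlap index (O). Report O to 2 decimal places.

Convert percentages to proportions (divide by 100).
Σ p₁ᵢp₂ᵢ = 0.0216 + 0.0300 + 0.0351 + 0.0095 + 0.0096 + 0.0352 = 0.1410
Σp_1ᵢ² = 0.24² + 0.20² + 0.09² + 0.19² + 0.06² + 0.22² = 0.0576 + 0.0400 + 0.0081 + 0.0361 + 0.0036 + 0.0484 = 0.1938
Σp_2ᵢ² = 0.09² + 0.15² + 0.39² + 0.05² + 0.16² + 0.16² = 0.0081 + 0.0225 + 0.1521 + 0.0025 + 0.0256 + 0.0256 = 0.2364
O = 0.1410 / √(0.1938 × 0.2364) = 0.1410 / 0.21404 = 0.6588

0.66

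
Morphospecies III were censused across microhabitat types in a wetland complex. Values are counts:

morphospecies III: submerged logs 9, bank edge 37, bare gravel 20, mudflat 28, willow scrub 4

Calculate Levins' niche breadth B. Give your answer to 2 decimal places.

3.62

Proportions for morphospecies III (n=98): 9/98=0.0918, 37/98=0.3776, 20/98=0.2041, 28/98=0.2857, 4/98=0.0408
Σpᵢ² = 0.0918² + 0.3776² + 0.2041² + 0.2857² + 0.0408² = 0.008427 + 0.142582 + 0.041657 + 0.081624 + 0.001665 = 0.275955
B = 1 / 0.275955 = 3.6238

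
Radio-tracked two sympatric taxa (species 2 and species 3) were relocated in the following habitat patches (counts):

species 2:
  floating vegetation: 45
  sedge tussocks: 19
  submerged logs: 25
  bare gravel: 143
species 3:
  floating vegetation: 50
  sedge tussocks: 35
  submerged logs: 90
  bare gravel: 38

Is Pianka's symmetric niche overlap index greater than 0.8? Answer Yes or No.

Proportions for species 2 (n=232): 45/232=0.1940, 19/232=0.0819, 25/232=0.1078, 143/232=0.6164
Proportions for species 3 (n=213): 50/213=0.2347, 35/213=0.1643, 90/213=0.4225, 38/213=0.1784
Σ p₁ᵢp₂ᵢ = 0.045532 + 0.013456 + 0.045546 + 0.109966 = 0.214500
Σp_1ᵢ² = 0.1940² + 0.0819² + 0.1078² + 0.6164² = 0.037636 + 0.006708 + 0.011621 + 0.379949 = 0.435914
Σp_2ᵢ² = 0.2347² + 0.1643² + 0.4225² + 0.1784² = 0.055084 + 0.026994 + 0.178506 + 0.031827 = 0.292411
O = 0.214500 / √(0.435914 × 0.292411) = 0.214500 / 0.3570239 = 0.6008
O = 0.6008 < 0.8 → No.

No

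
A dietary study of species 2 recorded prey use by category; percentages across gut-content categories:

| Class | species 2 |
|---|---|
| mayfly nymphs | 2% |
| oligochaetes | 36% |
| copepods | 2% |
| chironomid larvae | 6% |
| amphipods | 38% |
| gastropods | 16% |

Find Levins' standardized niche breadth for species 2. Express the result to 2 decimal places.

0.46

Convert percentages to proportions (divide by 100).
Σpᵢ² = 0.02² + 0.36² + 0.02² + 0.06² + 0.38² + 0.16² = 0.0004 + 0.1296 + 0.0004 + 0.0036 + 0.1444 + 0.0256 = 0.3040
B = 1 / 0.3040 = 3.2895
Bₛ = (B − 1)/(n − 1) = (3.2895 − 1)/(6 − 1) = 2.2895/5 = 0.4579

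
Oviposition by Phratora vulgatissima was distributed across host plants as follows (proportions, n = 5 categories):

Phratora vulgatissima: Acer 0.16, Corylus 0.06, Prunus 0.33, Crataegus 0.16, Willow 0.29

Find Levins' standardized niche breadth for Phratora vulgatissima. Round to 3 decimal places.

0.759

Σpᵢ² = 0.16² + 0.06² + 0.33² + 0.16² + 0.29² = 0.0256 + 0.0036 + 0.1089 + 0.0256 + 0.0841 = 0.2478
B = 1 / 0.2478 = 4.03551
Bₛ = (B − 1)/(n − 1) = (4.03551 − 1)/(5 − 1) = 3.03551/4 = 0.75888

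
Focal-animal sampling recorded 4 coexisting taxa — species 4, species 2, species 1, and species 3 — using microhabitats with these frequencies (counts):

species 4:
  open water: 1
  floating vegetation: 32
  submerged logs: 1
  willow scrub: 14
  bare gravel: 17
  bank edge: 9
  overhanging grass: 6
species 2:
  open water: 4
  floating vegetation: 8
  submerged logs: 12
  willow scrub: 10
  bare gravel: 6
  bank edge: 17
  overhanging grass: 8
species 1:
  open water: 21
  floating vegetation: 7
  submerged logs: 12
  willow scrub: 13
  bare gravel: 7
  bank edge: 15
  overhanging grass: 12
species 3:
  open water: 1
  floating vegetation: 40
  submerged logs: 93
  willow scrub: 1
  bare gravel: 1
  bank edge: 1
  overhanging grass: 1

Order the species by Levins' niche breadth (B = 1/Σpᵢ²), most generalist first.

Proportions for species 4 (n=80): 1/80=0.0125, 32/80=0.4000, 1/80=0.0125, 14/80=0.1750, 17/80=0.2125, 9/80=0.1125, 6/80=0.0750
Proportions for species 2 (n=65): 4/65=0.0615, 8/65=0.1231, 12/65=0.1846, 10/65=0.1538, 6/65=0.0923, 17/65=0.2615, 8/65=0.1231
Proportions for species 1 (n=87): 21/87=0.2414, 7/87=0.0805, 12/87=0.1379, 13/87=0.1494, 7/87=0.0805, 15/87=0.1724, 12/87=0.1379
Proportions for species 3 (n=138): 1/138=0.0072, 40/138=0.2899, 93/138=0.6739, 1/138=0.0072, 1/138=0.0072, 1/138=0.0072, 1/138=0.0072
Σp_4ᵢ² = 0.0125² + 0.4000² + 0.0125² + 0.1750² + 0.2125² + 0.1125² + 0.0750² = 0.000156 + 0.160000 + 0.000156 + 0.030625 + 0.045156 + 0.012656 + 0.005625 = 0.254374
B_4 = 1 / 0.254374 = 3.9312
Σp_2ᵢ² = 0.0615² + 0.1231² + 0.1846² + 0.1538² + 0.0923² + 0.2615² + 0.1231² = 0.003782 + 0.015154 + 0.034077 + 0.023654 + 0.008519 + 0.068382 + 0.015154 = 0.168722
B_2 = 1 / 0.168722 = 5.9269
Σp_1ᵢ² = 0.2414² + 0.0805² + 0.1379² + 0.1494² + 0.0805² + 0.1724² + 0.1379² = 0.058274 + 0.006480 + 0.019016 + 0.022320 + 0.006480 + 0.029722 + 0.019016 = 0.161308
B_1 = 1 / 0.161308 = 6.1993
Σp_3ᵢ² = 0.0072² + 0.2899² + 0.6739² + 0.0072² + 0.0072² + 0.0072² + 0.0072² = 0.000052 + 0.084042 + 0.454141 + 0.000052 + 0.000052 + 0.000052 + 0.000052 = 0.538443
B_3 = 1 / 0.538443 = 1.8572
Ranking by B (broadest → narrowest): species 1 (6.20) > species 2 (5.93) > species 4 (3.93) > species 3 (1.86)

species 1 > species 2 > species 4 > species 3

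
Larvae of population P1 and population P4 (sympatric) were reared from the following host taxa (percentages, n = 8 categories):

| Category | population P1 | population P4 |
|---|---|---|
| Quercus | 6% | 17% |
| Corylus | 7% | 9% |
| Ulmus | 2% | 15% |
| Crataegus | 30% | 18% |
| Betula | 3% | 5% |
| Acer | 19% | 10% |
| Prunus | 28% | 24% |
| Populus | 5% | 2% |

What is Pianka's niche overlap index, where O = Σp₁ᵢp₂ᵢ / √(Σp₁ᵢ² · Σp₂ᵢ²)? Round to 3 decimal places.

Convert percentages to proportions (divide by 100).
Σ p₁ᵢp₂ᵢ = 0.0102 + 0.0063 + 0.0030 + 0.0540 + 0.0015 + 0.0190 + 0.0672 + 0.0010 = 0.1622
Σp_1ᵢ² = 0.06² + 0.07² + 0.02² + 0.30² + 0.03² + 0.19² + 0.28² + 0.05² = 0.0036 + 0.0049 + 0.0004 + 0.0900 + 0.0009 + 0.0361 + 0.0784 + 0.0025 = 0.2168
Σp_2ᵢ² = 0.17² + 0.09² + 0.15² + 0.18² + 0.05² + 0.10² + 0.24² + 0.02² = 0.0289 + 0.0081 + 0.0225 + 0.0324 + 0.0025 + 0.0100 + 0.0576 + 0.0004 = 0.1624
O = 0.1622 / √(0.2168 × 0.1624) = 0.1622 / 0.187639 = 0.86443

0.864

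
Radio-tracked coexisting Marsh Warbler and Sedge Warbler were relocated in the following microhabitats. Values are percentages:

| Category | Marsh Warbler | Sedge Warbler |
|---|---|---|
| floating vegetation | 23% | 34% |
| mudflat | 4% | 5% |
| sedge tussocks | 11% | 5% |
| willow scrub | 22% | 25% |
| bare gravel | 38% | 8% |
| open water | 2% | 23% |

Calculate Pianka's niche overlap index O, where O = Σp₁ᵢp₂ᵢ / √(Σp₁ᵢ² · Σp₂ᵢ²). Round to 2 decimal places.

0.70

Convert percentages to proportions (divide by 100).
Σ p₁ᵢp₂ᵢ = 0.0782 + 0.0020 + 0.0055 + 0.0550 + 0.0304 + 0.0046 = 0.1757
Σp_1ᵢ² = 0.23² + 0.04² + 0.11² + 0.22² + 0.38² + 0.02² = 0.0529 + 0.0016 + 0.0121 + 0.0484 + 0.1444 + 0.0004 = 0.2598
Σp_2ᵢ² = 0.34² + 0.05² + 0.05² + 0.25² + 0.08² + 0.23² = 0.1156 + 0.0025 + 0.0025 + 0.0625 + 0.0064 + 0.0529 = 0.2424
O = 0.1757 / √(0.2598 × 0.2424) = 0.1757 / 0.25095 = 0.7001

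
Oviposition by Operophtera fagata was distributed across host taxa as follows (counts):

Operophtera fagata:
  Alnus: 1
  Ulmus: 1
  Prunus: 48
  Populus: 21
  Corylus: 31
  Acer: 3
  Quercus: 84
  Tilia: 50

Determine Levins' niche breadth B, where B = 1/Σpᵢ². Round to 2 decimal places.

Proportions for Operophtera fagata (n=239): 1/239=0.0042, 1/239=0.0042, 48/239=0.2008, 21/239=0.0879, 31/239=0.1297, 3/239=0.0126, 84/239=0.3515, 50/239=0.2092
Σpᵢ² = 0.0042² + 0.0042² + 0.2008² + 0.0879² + 0.1297² + 0.0126² + 0.3515² + 0.2092² = 0.000018 + 0.000018 + 0.040321 + 0.007726 + 0.016822 + 0.000159 + 0.123552 + 0.043765 = 0.232381
B = 1 / 0.232381 = 4.3033

4.30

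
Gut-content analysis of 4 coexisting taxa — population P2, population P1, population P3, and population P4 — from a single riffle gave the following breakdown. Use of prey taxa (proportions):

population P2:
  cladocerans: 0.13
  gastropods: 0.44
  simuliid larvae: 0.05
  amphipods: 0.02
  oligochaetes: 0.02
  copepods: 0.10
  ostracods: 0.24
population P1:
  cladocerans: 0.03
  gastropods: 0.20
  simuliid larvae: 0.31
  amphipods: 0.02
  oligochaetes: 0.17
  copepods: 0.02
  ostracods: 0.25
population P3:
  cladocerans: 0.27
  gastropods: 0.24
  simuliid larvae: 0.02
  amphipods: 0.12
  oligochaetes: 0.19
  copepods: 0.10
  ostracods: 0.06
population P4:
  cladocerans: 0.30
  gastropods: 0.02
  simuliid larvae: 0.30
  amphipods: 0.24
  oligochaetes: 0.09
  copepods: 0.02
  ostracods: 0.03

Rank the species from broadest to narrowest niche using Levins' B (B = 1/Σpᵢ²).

population P3 > population P1 > population P4 > population P2

Σp_P2ᵢ² = 0.13² + 0.44² + 0.05² + 0.02² + 0.02² + 0.10² + 0.24² = 0.0169 + 0.1936 + 0.0025 + 0.0004 + 0.0004 + 0.0100 + 0.0576 = 0.2814
B_P2 = 1 / 0.2814 = 3.5537
Σp_P1ᵢ² = 0.03² + 0.20² + 0.31² + 0.02² + 0.17² + 0.02² + 0.25² = 0.0009 + 0.0400 + 0.0961 + 0.0004 + 0.0289 + 0.0004 + 0.0625 = 0.2292
B_P1 = 1 / 0.2292 = 4.3630
Σp_P3ᵢ² = 0.27² + 0.24² + 0.02² + 0.12² + 0.19² + 0.10² + 0.06² = 0.0729 + 0.0576 + 0.0004 + 0.0144 + 0.0361 + 0.0100 + 0.0036 = 0.1950
B_P3 = 1 / 0.1950 = 5.1282
Σp_P4ᵢ² = 0.30² + 0.02² + 0.30² + 0.24² + 0.09² + 0.02² + 0.03² = 0.0900 + 0.0004 + 0.0900 + 0.0576 + 0.0081 + 0.0004 + 0.0009 = 0.2474
B_P4 = 1 / 0.2474 = 4.0420
Ranking by B (broadest → narrowest): population P3 (5.13) > population P1 (4.36) > population P4 (4.04) > population P2 (3.55)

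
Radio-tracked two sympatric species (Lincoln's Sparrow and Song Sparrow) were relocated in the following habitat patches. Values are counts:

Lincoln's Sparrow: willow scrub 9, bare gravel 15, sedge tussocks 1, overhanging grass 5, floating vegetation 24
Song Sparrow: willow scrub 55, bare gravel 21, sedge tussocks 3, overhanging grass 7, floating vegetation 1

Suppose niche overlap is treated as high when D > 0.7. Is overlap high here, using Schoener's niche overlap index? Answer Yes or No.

Proportions for Lincoln's Sparrow (n=54): 9/54=0.1667, 15/54=0.2778, 1/54=0.0185, 5/54=0.0926, 24/54=0.4444
Proportions for Song Sparrow (n=87): 55/87=0.6322, 21/87=0.2414, 3/87=0.0345, 7/87=0.0805, 1/87=0.0115
Σ|p₁ᵢ − p₂ᵢ| = 0.4655 + 0.0364 + 0.0160 + 0.0121 + 0.4329 = 0.9629
D = 1 − ½ × 0.9629 = 1 − 0.48145 = 0.51855
D = 0.51855 < 0.7 → No.

No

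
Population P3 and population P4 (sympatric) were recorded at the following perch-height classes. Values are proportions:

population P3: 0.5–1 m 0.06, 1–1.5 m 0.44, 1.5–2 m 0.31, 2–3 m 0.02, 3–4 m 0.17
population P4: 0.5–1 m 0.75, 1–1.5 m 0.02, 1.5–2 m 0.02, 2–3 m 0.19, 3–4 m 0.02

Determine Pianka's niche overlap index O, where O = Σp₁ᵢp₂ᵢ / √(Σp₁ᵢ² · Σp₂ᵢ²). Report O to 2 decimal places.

0.15

Σ p₁ᵢp₂ᵢ = 0.0450 + 0.0088 + 0.0062 + 0.0038 + 0.0034 = 0.0672
Σp_1ᵢ² = 0.06² + 0.44² + 0.31² + 0.02² + 0.17² = 0.0036 + 0.1936 + 0.0961 + 0.0004 + 0.0289 = 0.3226
Σp_2ᵢ² = 0.75² + 0.02² + 0.02² + 0.19² + 0.02² = 0.5625 + 0.0004 + 0.0004 + 0.0361 + 0.0004 = 0.5998
O = 0.0672 / √(0.3226 × 0.5998) = 0.0672 / 0.43988 = 0.1528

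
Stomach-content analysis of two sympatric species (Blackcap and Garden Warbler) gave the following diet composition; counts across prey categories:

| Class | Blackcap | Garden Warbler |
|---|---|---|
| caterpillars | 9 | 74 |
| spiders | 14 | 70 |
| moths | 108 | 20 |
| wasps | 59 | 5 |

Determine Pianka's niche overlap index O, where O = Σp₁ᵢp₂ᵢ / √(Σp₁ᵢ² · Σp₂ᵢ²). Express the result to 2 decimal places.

Proportions for Blackcap (n=190): 9/190=0.0474, 14/190=0.0737, 108/190=0.5684, 59/190=0.3105
Proportions for Garden Warbler (n=169): 74/169=0.4379, 70/169=0.4142, 20/169=0.1183, 5/169=0.0296
Σ p₁ᵢp₂ᵢ = 0.020756 + 0.030527 + 0.067242 + 0.009191 = 0.127716
Σp_1ᵢ² = 0.0474² + 0.0737² + 0.5684² + 0.3105² = 0.002247 + 0.005432 + 0.323079 + 0.096410 = 0.427168
Σp_2ᵢ² = 0.4379² + 0.4142² + 0.1183² + 0.0296² = 0.191756 + 0.171562 + 0.013995 + 0.000876 = 0.378189
O = 0.127716 / √(0.427168 × 0.378189) = 0.127716 / 0.4019331 = 0.3178

0.32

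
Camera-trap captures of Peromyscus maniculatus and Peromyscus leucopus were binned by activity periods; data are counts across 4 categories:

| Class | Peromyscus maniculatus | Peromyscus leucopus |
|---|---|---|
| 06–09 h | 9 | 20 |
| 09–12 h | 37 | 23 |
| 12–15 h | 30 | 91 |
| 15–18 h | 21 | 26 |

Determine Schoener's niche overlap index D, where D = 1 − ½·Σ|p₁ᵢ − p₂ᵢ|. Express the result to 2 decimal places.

Proportions for Peromyscus maniculatus (n=97): 9/97=0.0928, 37/97=0.3814, 30/97=0.3093, 21/97=0.2165
Proportions for Peromyscus leucopus (n=160): 20/160=0.1250, 23/160=0.1438, 91/160=0.5688, 26/160=0.1625
Σ|p₁ᵢ − p₂ᵢ| = 0.0322 + 0.2376 + 0.2595 + 0.0540 = 0.5833
D = 1 − ½ × 0.5833 = 1 − 0.29165 = 0.70835

0.71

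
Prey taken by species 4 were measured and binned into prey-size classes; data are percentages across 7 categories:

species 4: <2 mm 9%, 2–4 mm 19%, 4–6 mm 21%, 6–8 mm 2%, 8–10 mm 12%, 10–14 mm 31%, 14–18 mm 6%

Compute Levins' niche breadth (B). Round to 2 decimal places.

Convert percentages to proportions (divide by 100).
Σpᵢ² = 0.09² + 0.19² + 0.21² + 0.02² + 0.12² + 0.31² + 0.06² = 0.0081 + 0.0361 + 0.0441 + 0.0004 + 0.0144 + 0.0961 + 0.0036 = 0.2028
B = 1 / 0.2028 = 4.9310

4.93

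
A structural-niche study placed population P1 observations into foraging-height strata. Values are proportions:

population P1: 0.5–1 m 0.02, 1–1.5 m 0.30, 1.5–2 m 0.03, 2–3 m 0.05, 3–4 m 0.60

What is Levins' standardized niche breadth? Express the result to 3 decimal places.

0.301

Σpᵢ² = 0.02² + 0.30² + 0.03² + 0.05² + 0.60² = 0.0004 + 0.0900 + 0.0009 + 0.0025 + 0.3600 = 0.4538
B = 1 / 0.4538 = 2.20361
Bₛ = (B − 1)/(n − 1) = (2.20361 − 1)/(5 − 1) = 1.20361/4 = 0.30090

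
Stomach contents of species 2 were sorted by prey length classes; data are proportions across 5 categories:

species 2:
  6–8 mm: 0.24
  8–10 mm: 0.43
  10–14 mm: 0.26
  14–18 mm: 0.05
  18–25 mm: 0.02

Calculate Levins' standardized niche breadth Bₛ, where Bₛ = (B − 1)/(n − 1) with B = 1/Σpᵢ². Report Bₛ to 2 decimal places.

0.55

Σpᵢ² = 0.24² + 0.43² + 0.26² + 0.05² + 0.02² = 0.0576 + 0.1849 + 0.0676 + 0.0025 + 0.0004 = 0.3130
B = 1 / 0.3130 = 3.1949
Bₛ = (B − 1)/(n − 1) = (3.1949 − 1)/(5 − 1) = 2.1949/4 = 0.5487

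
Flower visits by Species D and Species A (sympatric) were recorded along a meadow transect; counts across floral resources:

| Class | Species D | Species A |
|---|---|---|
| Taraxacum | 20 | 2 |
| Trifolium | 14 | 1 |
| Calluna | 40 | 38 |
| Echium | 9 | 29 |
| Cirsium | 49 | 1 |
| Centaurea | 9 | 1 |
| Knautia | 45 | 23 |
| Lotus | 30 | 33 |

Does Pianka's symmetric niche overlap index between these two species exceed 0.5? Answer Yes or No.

Proportions for Species D (n=216): 20/216=0.0926, 14/216=0.0648, 40/216=0.1852, 9/216=0.0417, 49/216=0.2269, 9/216=0.0417, 45/216=0.2083, 30/216=0.1389
Proportions for Species A (n=128): 2/128=0.0156, 1/128=0.0078, 38/128=0.2969, 29/128=0.2266, 1/128=0.0078, 1/128=0.0078, 23/128=0.1797, 33/128=0.2578
Σ p₁ᵢp₂ᵢ = 0.001445 + 0.000505 + 0.054986 + 0.009449 + 0.001770 + 0.000325 + 0.037432 + 0.035808 = 0.141720
Σp_1ᵢ² = 0.0926² + 0.0648² + 0.1852² + 0.0417² + 0.2269² + 0.0417² + 0.2083² + 0.1389² = 0.008575 + 0.004199 + 0.034299 + 0.001739 + 0.051484 + 0.001739 + 0.043389 + 0.019293 = 0.164717
Σp_2ᵢ² = 0.0156² + 0.0078² + 0.2969² + 0.2266² + 0.0078² + 0.0078² + 0.1797² + 0.2578² = 0.000243 + 0.000061 + 0.088150 + 0.051348 + 0.000061 + 0.000061 + 0.032292 + 0.066461 = 0.238677
O = 0.141720 / √(0.164717 × 0.238677) = 0.141720 / 0.1982780 = 0.7148
O = 0.7148 > 0.5 → Yes.

Yes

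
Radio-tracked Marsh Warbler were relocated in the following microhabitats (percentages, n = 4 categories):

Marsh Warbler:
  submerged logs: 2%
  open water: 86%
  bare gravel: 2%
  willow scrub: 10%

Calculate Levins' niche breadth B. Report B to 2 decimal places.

1.33

Convert percentages to proportions (divide by 100).
Σpᵢ² = 0.02² + 0.86² + 0.02² + 0.10² = 0.0004 + 0.7396 + 0.0004 + 0.0100 = 0.7504
B = 1 / 0.7504 = 1.3326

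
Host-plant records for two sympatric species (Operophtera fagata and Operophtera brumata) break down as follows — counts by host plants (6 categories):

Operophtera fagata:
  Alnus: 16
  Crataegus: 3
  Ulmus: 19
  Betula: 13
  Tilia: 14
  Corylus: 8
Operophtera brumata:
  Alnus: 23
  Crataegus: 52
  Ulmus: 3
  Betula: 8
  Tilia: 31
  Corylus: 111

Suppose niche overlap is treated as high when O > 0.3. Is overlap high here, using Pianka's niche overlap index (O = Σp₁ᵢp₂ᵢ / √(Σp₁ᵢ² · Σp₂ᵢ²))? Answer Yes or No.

Yes

Proportions for Operophtera fagata (n=73): 16/73=0.2192, 3/73=0.0411, 19/73=0.2603, 13/73=0.1781, 14/73=0.1918, 8/73=0.1096
Proportions for Operophtera brumata (n=228): 23/228=0.1009, 52/228=0.2281, 3/228=0.0132, 8/228=0.0351, 31/228=0.1360, 111/228=0.4868
Σ p₁ᵢp₂ᵢ = 0.022117 + 0.009375 + 0.003436 + 0.006251 + 0.026085 + 0.053353 = 0.120617
Σp_1ᵢ² = 0.2192² + 0.0411² + 0.2603² + 0.1781² + 0.1918² + 0.1096² = 0.048049 + 0.001689 + 0.067756 + 0.031720 + 0.036787 + 0.012012 = 0.198013
Σp_2ᵢ² = 0.1009² + 0.2281² + 0.0132² + 0.0351² + 0.1360² + 0.4868² = 0.010181 + 0.052030 + 0.000174 + 0.001232 + 0.018496 + 0.236974 = 0.319087
O = 0.120617 / √(0.198013 × 0.319087) = 0.120617 / 0.2513630 = 0.4799
O = 0.4799 > 0.3 → Yes.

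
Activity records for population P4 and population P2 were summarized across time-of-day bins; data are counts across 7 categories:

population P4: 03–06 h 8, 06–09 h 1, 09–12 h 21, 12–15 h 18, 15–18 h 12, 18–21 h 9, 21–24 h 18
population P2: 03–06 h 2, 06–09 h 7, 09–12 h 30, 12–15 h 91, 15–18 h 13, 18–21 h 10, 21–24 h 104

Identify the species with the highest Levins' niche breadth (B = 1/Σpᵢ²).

population P4

Proportions for population P4 (n=87): 8/87=0.0920, 1/87=0.0115, 21/87=0.2414, 18/87=0.2069, 12/87=0.1379, 9/87=0.1034, 18/87=0.2069
Proportions for population P2 (n=257): 2/257=0.0078, 7/257=0.0272, 30/257=0.1167, 91/257=0.3541, 13/257=0.0506, 10/257=0.0389, 104/257=0.4047
Σp_P4ᵢ² = 0.0920² + 0.0115² + 0.2414² + 0.2069² + 0.1379² + 0.1034² + 0.2069² = 0.008464 + 0.000132 + 0.058274 + 0.042808 + 0.019016 + 0.010692 + 0.042808 = 0.182194
B_P4 = 1 / 0.182194 = 5.4887
Σp_P2ᵢ² = 0.0078² + 0.0272² + 0.1167² + 0.3541² + 0.0506² + 0.0389² + 0.4047² = 0.000061 + 0.000740 + 0.013619 + 0.125387 + 0.002560 + 0.001513 + 0.163782 = 0.307662
B_P2 = 1 / 0.307662 = 3.2503
Highest B → broadest niche (most generalist): population P4 (B = 5.49).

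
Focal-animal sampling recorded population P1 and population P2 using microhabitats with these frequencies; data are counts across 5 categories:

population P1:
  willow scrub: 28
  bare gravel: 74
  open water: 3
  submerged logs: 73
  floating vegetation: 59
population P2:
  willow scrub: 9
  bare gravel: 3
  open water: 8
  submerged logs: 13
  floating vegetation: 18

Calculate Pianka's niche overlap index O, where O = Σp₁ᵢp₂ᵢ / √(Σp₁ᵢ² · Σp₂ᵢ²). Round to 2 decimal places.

0.80

Proportions for population P1 (n=237): 28/237=0.1181, 74/237=0.3122, 3/237=0.0127, 73/237=0.3080, 59/237=0.2489
Proportions for population P2 (n=51): 9/51=0.1765, 3/51=0.0588, 8/51=0.1569, 13/51=0.2549, 18/51=0.3529
Σ p₁ᵢp₂ᵢ = 0.020845 + 0.018357 + 0.001993 + 0.078509 + 0.087837 = 0.207541
Σp_1ᵢ² = 0.1181² + 0.3122² + 0.0127² + 0.3080² + 0.2489² = 0.013948 + 0.097469 + 0.000161 + 0.094864 + 0.061951 = 0.268393
Σp_2ᵢ² = 0.1765² + 0.0588² + 0.1569² + 0.2549² + 0.3529² = 0.031152 + 0.003457 + 0.024618 + 0.064974 + 0.124538 = 0.248739
O = 0.207541 / √(0.268393 × 0.248739) = 0.207541 / 0.2583792 = 0.8032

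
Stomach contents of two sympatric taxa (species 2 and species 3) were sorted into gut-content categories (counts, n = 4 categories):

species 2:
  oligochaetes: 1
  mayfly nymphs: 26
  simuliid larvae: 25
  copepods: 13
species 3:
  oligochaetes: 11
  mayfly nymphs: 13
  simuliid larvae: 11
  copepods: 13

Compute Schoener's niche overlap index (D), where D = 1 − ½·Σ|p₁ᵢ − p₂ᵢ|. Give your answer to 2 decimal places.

0.72

Proportions for species 2 (n=65): 1/65=0.0154, 26/65=0.4000, 25/65=0.3846, 13/65=0.2000
Proportions for species 3 (n=48): 11/48=0.2292, 13/48=0.2708, 11/48=0.2292, 13/48=0.2708
Σ|p₁ᵢ − p₂ᵢ| = 0.2138 + 0.1292 + 0.1554 + 0.0708 = 0.5692
D = 1 − ½ × 0.5692 = 1 − 0.28460 = 0.71540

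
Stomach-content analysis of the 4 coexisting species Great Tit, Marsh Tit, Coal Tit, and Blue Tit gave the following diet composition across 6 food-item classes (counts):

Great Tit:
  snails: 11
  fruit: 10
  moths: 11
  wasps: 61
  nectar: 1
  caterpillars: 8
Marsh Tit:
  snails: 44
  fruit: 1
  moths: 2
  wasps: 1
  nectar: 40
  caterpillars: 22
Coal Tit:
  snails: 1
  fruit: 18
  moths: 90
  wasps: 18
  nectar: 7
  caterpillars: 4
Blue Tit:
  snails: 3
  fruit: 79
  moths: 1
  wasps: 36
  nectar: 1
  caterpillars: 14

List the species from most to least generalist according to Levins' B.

Proportions for Great Tit (n=102): 11/102=0.1078, 10/102=0.0980, 11/102=0.1078, 61/102=0.5980, 1/102=0.0098, 8/102=0.0784
Proportions for Marsh Tit (n=110): 44/110=0.4000, 1/110=0.0091, 2/110=0.0182, 1/110=0.0091, 40/110=0.3636, 22/110=0.2000
Proportions for Coal Tit (n=138): 1/138=0.0072, 18/138=0.1304, 90/138=0.6522, 18/138=0.1304, 7/138=0.0507, 4/138=0.0290
Proportions for Blue Tit (n=134): 3/134=0.0224, 79/134=0.5896, 1/134=0.0075, 36/134=0.2687, 1/134=0.0075, 14/134=0.1045
Σp_Greaᵢ² = 0.1078² + 0.0980² + 0.1078² + 0.5980² + 0.0098² + 0.0784² = 0.011621 + 0.009604 + 0.011621 + 0.357604 + 0.000096 + 0.006147 = 0.396693
B_Grea = 1 / 0.396693 = 2.5208
Σp_Marsᵢ² = 0.4000² + 0.0091² + 0.0182² + 0.0091² + 0.3636² + 0.2000² = 0.160000 + 0.000083 + 0.000331 + 0.000083 + 0.132205 + 0.040000 = 0.332702
B_Mars = 1 / 0.332702 = 3.0057
Σp_Coalᵢ² = 0.0072² + 0.1304² + 0.6522² + 0.1304² + 0.0507² + 0.0290² = 0.000052 + 0.017004 + 0.425365 + 0.017004 + 0.002570 + 0.000841 = 0.462836
B_Coal = 1 / 0.462836 = 2.1606
Σp_Blueᵢ² = 0.0224² + 0.5896² + 0.0075² + 0.2687² + 0.0075² + 0.1045² = 0.000502 + 0.347628 + 0.000056 + 0.072200 + 0.000056 + 0.010920 = 0.431362
B_Blue = 1 / 0.431362 = 2.3182
Ranking by B (broadest → narrowest): Marsh Tit (3.01) > Great Tit (2.52) > Blue Tit (2.32) > Coal Tit (2.16)

Marsh Tit > Great Tit > Blue Tit > Coal Tit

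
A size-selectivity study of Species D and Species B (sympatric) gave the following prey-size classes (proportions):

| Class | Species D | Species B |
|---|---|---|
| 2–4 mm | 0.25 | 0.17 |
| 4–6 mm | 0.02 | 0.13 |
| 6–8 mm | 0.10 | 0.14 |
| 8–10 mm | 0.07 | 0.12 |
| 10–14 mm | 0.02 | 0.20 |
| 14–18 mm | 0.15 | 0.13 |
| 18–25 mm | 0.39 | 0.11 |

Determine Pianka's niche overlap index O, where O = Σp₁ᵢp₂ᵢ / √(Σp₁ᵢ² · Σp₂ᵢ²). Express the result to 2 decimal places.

Σ p₁ᵢp₂ᵢ = 0.0425 + 0.0026 + 0.0140 + 0.0084 + 0.0040 + 0.0195 + 0.0429 = 0.1339
Σp_1ᵢ² = 0.25² + 0.02² + 0.10² + 0.07² + 0.02² + 0.15² + 0.39² = 0.0625 + 0.0004 + 0.0100 + 0.0049 + 0.0004 + 0.0225 + 0.1521 = 0.2528
Σp_2ᵢ² = 0.17² + 0.13² + 0.14² + 0.12² + 0.20² + 0.13² + 0.11² = 0.0289 + 0.0169 + 0.0196 + 0.0144 + 0.0400 + 0.0169 + 0.0121 = 0.1488
O = 0.1339 / √(0.2528 × 0.1488) = 0.1339 / 0.19395 = 0.6904

0.69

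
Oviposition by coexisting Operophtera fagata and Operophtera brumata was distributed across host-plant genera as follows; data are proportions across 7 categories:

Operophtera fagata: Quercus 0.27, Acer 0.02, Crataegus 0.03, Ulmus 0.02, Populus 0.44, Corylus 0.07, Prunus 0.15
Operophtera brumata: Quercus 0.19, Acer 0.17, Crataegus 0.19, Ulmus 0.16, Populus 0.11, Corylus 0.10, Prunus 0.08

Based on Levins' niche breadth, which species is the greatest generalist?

Operophtera brumata

Σp_fagaᵢ² = 0.27² + 0.02² + 0.03² + 0.02² + 0.44² + 0.07² + 0.15² = 0.0729 + 0.0004 + 0.0009 + 0.0004 + 0.1936 + 0.0049 + 0.0225 = 0.2956
B_faga = 1 / 0.2956 = 3.3829
Σp_brumᵢ² = 0.19² + 0.17² + 0.19² + 0.16² + 0.11² + 0.10² + 0.08² = 0.0361 + 0.0289 + 0.0361 + 0.0256 + 0.0121 + 0.0100 + 0.0064 = 0.1552
B_brum = 1 / 0.1552 = 6.4433
Highest B → broadest niche (most generalist): Operophtera brumata (B = 6.44).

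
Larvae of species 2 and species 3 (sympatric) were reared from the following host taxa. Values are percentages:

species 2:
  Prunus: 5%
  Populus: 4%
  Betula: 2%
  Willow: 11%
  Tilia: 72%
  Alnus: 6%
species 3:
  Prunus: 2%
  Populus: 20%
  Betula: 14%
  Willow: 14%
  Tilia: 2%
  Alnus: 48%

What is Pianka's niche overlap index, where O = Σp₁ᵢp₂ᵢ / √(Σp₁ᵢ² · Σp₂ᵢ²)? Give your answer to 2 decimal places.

Convert percentages to proportions (divide by 100).
Σ p₁ᵢp₂ᵢ = 0.0010 + 0.0080 + 0.0028 + 0.0154 + 0.0144 + 0.0288 = 0.0704
Σp_1ᵢ² = 0.05² + 0.04² + 0.02² + 0.11² + 0.72² + 0.06² = 0.0025 + 0.0016 + 0.0004 + 0.0121 + 0.5184 + 0.0036 = 0.5386
Σp_2ᵢ² = 0.02² + 0.20² + 0.14² + 0.14² + 0.02² + 0.48² = 0.0004 + 0.0400 + 0.0196 + 0.0196 + 0.0004 + 0.2304 = 0.3104
O = 0.0704 / √(0.5386 × 0.3104) = 0.0704 / 0.40888 = 0.1722

0.17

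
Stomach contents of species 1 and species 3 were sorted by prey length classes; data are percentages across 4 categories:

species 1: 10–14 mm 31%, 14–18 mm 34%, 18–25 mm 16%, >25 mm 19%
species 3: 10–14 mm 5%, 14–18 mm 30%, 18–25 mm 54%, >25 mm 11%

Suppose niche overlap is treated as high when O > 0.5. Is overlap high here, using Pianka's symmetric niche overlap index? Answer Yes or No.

Yes

Convert percentages to proportions (divide by 100).
Σ p₁ᵢp₂ᵢ = 0.0155 + 0.1020 + 0.0864 + 0.0209 = 0.2248
Σp_1ᵢ² = 0.31² + 0.34² + 0.16² + 0.19² = 0.0961 + 0.1156 + 0.0256 + 0.0361 = 0.2734
Σp_2ᵢ² = 0.05² + 0.30² + 0.54² + 0.11² = 0.0025 + 0.0900 + 0.2916 + 0.0121 = 0.3962
O = 0.2248 / √(0.2734 × 0.3962) = 0.2248 / 0.32912 = 0.6830
O = 0.6830 > 0.5 → Yes.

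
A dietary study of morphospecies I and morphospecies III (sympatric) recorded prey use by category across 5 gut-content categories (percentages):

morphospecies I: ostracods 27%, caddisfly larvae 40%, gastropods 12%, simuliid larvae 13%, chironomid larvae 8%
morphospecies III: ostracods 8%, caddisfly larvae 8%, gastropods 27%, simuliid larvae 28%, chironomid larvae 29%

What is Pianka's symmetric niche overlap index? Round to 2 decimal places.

Convert percentages to proportions (divide by 100).
Σ p₁ᵢp₂ᵢ = 0.0216 + 0.0320 + 0.0324 + 0.0364 + 0.0232 = 0.1456
Σp_1ᵢ² = 0.27² + 0.40² + 0.12² + 0.13² + 0.08² = 0.0729 + 0.1600 + 0.0144 + 0.0169 + 0.0064 = 0.2706
Σp_2ᵢ² = 0.08² + 0.08² + 0.27² + 0.28² + 0.29² = 0.0064 + 0.0064 + 0.0729 + 0.0784 + 0.0841 = 0.2482
O = 0.1456 / √(0.2706 × 0.2482) = 0.1456 / 0.25916 = 0.5618

0.56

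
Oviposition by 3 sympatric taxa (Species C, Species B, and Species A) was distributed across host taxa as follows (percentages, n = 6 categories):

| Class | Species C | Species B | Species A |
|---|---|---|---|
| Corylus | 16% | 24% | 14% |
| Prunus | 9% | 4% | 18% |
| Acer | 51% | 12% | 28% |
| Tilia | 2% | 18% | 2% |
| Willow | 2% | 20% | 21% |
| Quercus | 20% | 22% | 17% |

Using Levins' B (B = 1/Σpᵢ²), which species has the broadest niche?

Convert percentages to proportions (divide by 100).
Σp_Cᵢ² = 0.16² + 0.09² + 0.51² + 0.02² + 0.02² + 0.20² = 0.0256 + 0.0081 + 0.2601 + 0.0004 + 0.0004 + 0.0400 = 0.3346
B_C = 1 / 0.3346 = 2.9886
Σp_Bᵢ² = 0.24² + 0.04² + 0.12² + 0.18² + 0.20² + 0.22² = 0.0576 + 0.0016 + 0.0144 + 0.0324 + 0.0400 + 0.0484 = 0.1944
B_B = 1 / 0.1944 = 5.1440
Σp_Aᵢ² = 0.14² + 0.18² + 0.28² + 0.02² + 0.21² + 0.17² = 0.0196 + 0.0324 + 0.0784 + 0.0004 + 0.0441 + 0.0289 = 0.2038
B_A = 1 / 0.2038 = 4.9068
Highest B → broadest niche (most generalist): Species B (B = 5.14).

Species B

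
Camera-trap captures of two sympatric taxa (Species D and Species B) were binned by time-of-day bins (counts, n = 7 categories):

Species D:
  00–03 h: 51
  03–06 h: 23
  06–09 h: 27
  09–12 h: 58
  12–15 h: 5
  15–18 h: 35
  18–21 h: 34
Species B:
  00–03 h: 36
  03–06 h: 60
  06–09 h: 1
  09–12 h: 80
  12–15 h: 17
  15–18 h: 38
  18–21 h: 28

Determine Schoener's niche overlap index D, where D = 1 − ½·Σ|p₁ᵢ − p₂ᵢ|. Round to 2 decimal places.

Proportions for Species D (n=233): 51/233=0.2189, 23/233=0.0987, 27/233=0.1159, 58/233=0.2489, 5/233=0.0215, 35/233=0.1502, 34/233=0.1459
Proportions for Species B (n=260): 36/260=0.1385, 60/260=0.2308, 1/260=0.0038, 80/260=0.3077, 17/260=0.0654, 38/260=0.1462, 28/260=0.1077
Σ|p₁ᵢ − p₂ᵢ| = 0.0804 + 0.1321 + 0.1121 + 0.0588 + 0.0439 + 0.0040 + 0.0382 = 0.4695
D = 1 − ½ × 0.4695 = 1 − 0.23475 = 0.76525

0.77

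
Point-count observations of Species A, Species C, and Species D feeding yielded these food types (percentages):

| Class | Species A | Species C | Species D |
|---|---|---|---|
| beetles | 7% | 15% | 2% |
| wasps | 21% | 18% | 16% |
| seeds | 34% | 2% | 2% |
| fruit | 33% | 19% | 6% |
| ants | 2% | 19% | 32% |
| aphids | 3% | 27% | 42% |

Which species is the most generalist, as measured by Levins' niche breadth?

Convert percentages to proportions (divide by 100).
Σp_Aᵢ² = 0.07² + 0.21² + 0.34² + 0.33² + 0.02² + 0.03² = 0.0049 + 0.0441 + 0.1156 + 0.1089 + 0.0004 + 0.0009 = 0.2748
B_A = 1 / 0.2748 = 3.6390
Σp_Cᵢ² = 0.15² + 0.18² + 0.02² + 0.19² + 0.19² + 0.27² = 0.0225 + 0.0324 + 0.0004 + 0.0361 + 0.0361 + 0.0729 = 0.2004
B_C = 1 / 0.2004 = 4.9900
Σp_Dᵢ² = 0.02² + 0.16² + 0.02² + 0.06² + 0.32² + 0.42² = 0.0004 + 0.0256 + 0.0004 + 0.0036 + 0.1024 + 0.1764 = 0.3088
B_D = 1 / 0.3088 = 3.2383
Highest B → broadest niche (most generalist): Species C (B = 4.99).

Species C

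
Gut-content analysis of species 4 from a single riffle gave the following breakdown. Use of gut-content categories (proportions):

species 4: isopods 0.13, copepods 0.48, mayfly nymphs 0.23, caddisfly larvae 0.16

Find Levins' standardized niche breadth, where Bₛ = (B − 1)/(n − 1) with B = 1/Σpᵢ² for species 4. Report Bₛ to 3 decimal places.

0.690

Σpᵢ² = 0.13² + 0.48² + 0.23² + 0.16² = 0.0169 + 0.2304 + 0.0529 + 0.0256 = 0.3258
B = 1 / 0.3258 = 3.06937
Bₛ = (B − 1)/(n − 1) = (3.06937 − 1)/(4 − 1) = 2.06937/3 = 0.68979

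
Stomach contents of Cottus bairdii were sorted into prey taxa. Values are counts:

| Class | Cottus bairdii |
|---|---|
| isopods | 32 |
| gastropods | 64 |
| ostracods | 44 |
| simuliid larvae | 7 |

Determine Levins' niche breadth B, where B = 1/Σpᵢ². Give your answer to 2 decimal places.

Proportions for Cottus bairdii (n=147): 32/147=0.2177, 64/147=0.4354, 44/147=0.2993, 7/147=0.0476
Σpᵢ² = 0.2177² + 0.4354² + 0.2993² + 0.0476² = 0.047393 + 0.189573 + 0.089580 + 0.002266 = 0.328812
B = 1 / 0.328812 = 3.0413

3.04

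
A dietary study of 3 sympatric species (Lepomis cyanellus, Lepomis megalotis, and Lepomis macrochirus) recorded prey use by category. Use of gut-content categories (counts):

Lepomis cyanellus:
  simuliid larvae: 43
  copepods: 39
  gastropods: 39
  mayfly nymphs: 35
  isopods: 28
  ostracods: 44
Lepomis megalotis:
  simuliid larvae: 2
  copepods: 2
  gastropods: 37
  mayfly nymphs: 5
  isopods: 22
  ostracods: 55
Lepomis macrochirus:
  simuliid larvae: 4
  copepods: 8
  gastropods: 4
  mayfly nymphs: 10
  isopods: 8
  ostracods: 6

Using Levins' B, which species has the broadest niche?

Lepomis cyanellus

Proportions for Lepomis cyanellus (n=228): 43/228=0.1886, 39/228=0.1711, 39/228=0.1711, 35/228=0.1535, 28/228=0.1228, 44/228=0.1930
Proportions for Lepomis megalotis (n=123): 2/123=0.0163, 2/123=0.0163, 37/123=0.3008, 5/123=0.0407, 22/123=0.1789, 55/123=0.4472
Proportions for Lepomis macrochirus (n=40): 4/40=0.1000, 8/40=0.2000, 4/40=0.1000, 10/40=0.2500, 8/40=0.2000, 6/40=0.1500
Σp_cyanᵢ² = 0.1886² + 0.1711² + 0.1711² + 0.1535² + 0.1228² + 0.1930² = 0.035570 + 0.029275 + 0.029275 + 0.023562 + 0.015080 + 0.037249 = 0.170011
B_cyan = 1 / 0.170011 = 5.8820
Σp_megaᵢ² = 0.0163² + 0.0163² + 0.3008² + 0.0407² + 0.1789² + 0.4472² = 0.000266 + 0.000266 + 0.090481 + 0.001656 + 0.032005 + 0.199988 = 0.324662
B_mega = 1 / 0.324662 = 3.0801
Σp_macrᵢ² = 0.1000² + 0.2000² + 0.1000² + 0.2500² + 0.2000² + 0.1500² = 0.010000 + 0.040000 + 0.010000 + 0.062500 + 0.040000 + 0.022500 = 0.185000
B_macr = 1 / 0.185000 = 5.4054
Highest B → broadest niche (most generalist): Lepomis cyanellus (B = 5.88).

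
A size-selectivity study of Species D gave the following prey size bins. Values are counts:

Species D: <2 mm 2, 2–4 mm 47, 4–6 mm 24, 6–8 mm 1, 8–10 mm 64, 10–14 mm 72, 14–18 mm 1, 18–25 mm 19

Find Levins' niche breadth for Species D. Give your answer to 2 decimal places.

4.26

Proportions for Species D (n=230): 2/230=0.0087, 47/230=0.2043, 24/230=0.1043, 1/230=0.0043, 64/230=0.2783, 72/230=0.3130, 1/230=0.0043, 19/230=0.0826
Σpᵢ² = 0.0087² + 0.2043² + 0.1043² + 0.0043² + 0.2783² + 0.3130² + 0.0043² + 0.0826² = 0.000076 + 0.041738 + 0.010878 + 0.000018 + 0.077451 + 0.097969 + 0.000018 + 0.006823 = 0.234971
B = 1 / 0.234971 = 4.2558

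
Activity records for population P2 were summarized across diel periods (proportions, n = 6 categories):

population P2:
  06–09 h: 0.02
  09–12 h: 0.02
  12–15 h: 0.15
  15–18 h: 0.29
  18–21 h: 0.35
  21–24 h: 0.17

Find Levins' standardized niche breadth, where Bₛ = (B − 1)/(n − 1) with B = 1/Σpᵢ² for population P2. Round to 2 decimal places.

0.57

Σpᵢ² = 0.02² + 0.02² + 0.15² + 0.29² + 0.35² + 0.17² = 0.0004 + 0.0004 + 0.0225 + 0.0841 + 0.1225 + 0.0289 = 0.2588
B = 1 / 0.2588 = 3.8640
Bₛ = (B − 1)/(n − 1) = (3.8640 − 1)/(6 − 1) = 2.8640/5 = 0.5728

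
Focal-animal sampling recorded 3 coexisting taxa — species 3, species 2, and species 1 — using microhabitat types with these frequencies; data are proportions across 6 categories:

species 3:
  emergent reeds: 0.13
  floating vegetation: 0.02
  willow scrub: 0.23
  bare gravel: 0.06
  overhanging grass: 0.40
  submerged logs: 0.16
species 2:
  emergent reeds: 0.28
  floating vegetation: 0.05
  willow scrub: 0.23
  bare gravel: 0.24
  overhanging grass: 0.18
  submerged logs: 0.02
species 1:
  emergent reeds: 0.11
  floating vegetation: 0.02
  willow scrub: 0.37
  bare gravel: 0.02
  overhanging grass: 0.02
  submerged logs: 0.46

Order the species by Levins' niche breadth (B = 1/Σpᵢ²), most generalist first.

species 2 > species 3 > species 1

Σp_3ᵢ² = 0.13² + 0.02² + 0.23² + 0.06² + 0.40² + 0.16² = 0.0169 + 0.0004 + 0.0529 + 0.0036 + 0.1600 + 0.0256 = 0.2594
B_3 = 1 / 0.2594 = 3.8551
Σp_2ᵢ² = 0.28² + 0.05² + 0.23² + 0.24² + 0.18² + 0.02² = 0.0784 + 0.0025 + 0.0529 + 0.0576 + 0.0324 + 0.0004 = 0.2242
B_2 = 1 / 0.2242 = 4.4603
Σp_1ᵢ² = 0.11² + 0.02² + 0.37² + 0.02² + 0.02² + 0.46² = 0.0121 + 0.0004 + 0.1369 + 0.0004 + 0.0004 + 0.2116 = 0.3618
B_1 = 1 / 0.3618 = 2.7640
Ranking by B (broadest → narrowest): species 2 (4.46) > species 3 (3.86) > species 1 (2.76)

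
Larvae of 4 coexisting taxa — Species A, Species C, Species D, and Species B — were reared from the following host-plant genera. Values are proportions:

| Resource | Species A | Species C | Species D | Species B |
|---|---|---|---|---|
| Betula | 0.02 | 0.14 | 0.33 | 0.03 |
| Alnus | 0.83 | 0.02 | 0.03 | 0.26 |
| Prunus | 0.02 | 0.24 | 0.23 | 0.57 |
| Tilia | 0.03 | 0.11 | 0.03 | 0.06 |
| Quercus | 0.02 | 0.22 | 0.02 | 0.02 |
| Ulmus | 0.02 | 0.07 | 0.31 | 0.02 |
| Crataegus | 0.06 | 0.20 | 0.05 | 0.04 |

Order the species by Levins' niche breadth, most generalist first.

Species C > Species D > Species B > Species A

Σp_Aᵢ² = 0.02² + 0.83² + 0.02² + 0.03² + 0.02² + 0.02² + 0.06² = 0.0004 + 0.6889 + 0.0004 + 0.0009 + 0.0004 + 0.0004 + 0.0036 = 0.6950
B_A = 1 / 0.6950 = 1.4388
Σp_Cᵢ² = 0.14² + 0.02² + 0.24² + 0.11² + 0.22² + 0.07² + 0.20² = 0.0196 + 0.0004 + 0.0576 + 0.0121 + 0.0484 + 0.0049 + 0.0400 = 0.1830
B_C = 1 / 0.1830 = 5.4645
Σp_Dᵢ² = 0.33² + 0.03² + 0.23² + 0.03² + 0.02² + 0.31² + 0.05² = 0.1089 + 0.0009 + 0.0529 + 0.0009 + 0.0004 + 0.0961 + 0.0025 = 0.2626
B_D = 1 / 0.2626 = 3.8081
Σp_Bᵢ² = 0.03² + 0.26² + 0.57² + 0.06² + 0.02² + 0.02² + 0.04² = 0.0009 + 0.0676 + 0.3249 + 0.0036 + 0.0004 + 0.0004 + 0.0016 = 0.3994
B_B = 1 / 0.3994 = 2.5038
Ranking by B (broadest → narrowest): Species C (5.46) > Species D (3.81) > Species B (2.50) > Species A (1.44)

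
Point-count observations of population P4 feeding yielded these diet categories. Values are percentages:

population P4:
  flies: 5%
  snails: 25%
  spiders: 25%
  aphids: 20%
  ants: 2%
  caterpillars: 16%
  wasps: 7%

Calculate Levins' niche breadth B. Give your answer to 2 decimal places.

Convert percentages to proportions (divide by 100).
Σpᵢ² = 0.05² + 0.25² + 0.25² + 0.20² + 0.02² + 0.16² + 0.07² = 0.0025 + 0.0625 + 0.0625 + 0.0400 + 0.0004 + 0.0256 + 0.0049 = 0.1984
B = 1 / 0.1984 = 5.0403

5.04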